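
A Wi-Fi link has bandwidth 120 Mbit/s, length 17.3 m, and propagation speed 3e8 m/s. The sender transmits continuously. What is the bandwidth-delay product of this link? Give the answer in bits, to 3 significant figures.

6.92 bits

Propagation delay = 17.3 / 300000000 = 5.76667e-08 s.
BDP = R × t_prop = 120000000 × 5.76667e-08 = 6.92 bits.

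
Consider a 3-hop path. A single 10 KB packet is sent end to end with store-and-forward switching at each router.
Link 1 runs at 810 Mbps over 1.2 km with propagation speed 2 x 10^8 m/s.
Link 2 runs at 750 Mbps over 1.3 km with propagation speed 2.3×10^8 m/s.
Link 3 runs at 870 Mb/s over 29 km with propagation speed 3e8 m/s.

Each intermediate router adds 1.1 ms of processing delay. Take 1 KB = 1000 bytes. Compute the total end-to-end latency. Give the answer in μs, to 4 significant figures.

2606 μs

L = 80000 bits.
Transmission delays (L/R per hop): 98.7654, 106.667, 91.954 μs; sum = 297.386 μs.
Propagation delays (d/s per hop): 6, 5.65217, 96.6667 μs; sum = 108.319 μs.
Processing at 2 router(s): 2 × 1.1 ms = 2200 μs.
End-to-end = 2606 μs.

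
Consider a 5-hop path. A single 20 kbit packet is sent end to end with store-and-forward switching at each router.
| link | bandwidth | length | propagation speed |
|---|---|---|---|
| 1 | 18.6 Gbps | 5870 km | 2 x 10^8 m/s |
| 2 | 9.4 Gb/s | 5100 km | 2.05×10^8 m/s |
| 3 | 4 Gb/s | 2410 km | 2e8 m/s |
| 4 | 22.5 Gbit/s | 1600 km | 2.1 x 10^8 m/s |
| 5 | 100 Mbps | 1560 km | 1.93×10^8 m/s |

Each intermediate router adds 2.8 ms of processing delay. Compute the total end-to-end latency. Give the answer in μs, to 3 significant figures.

93400 μs

L = 20000 bits.
Transmission delays (L/R per hop): 1.07527, 2.12766, 5, 0.888889, 200 μs; sum = 209.092 μs.
Propagation delays (d/s per hop): 29350, 24878, 12050, 7619.05, 8082.9 μs; sum = 81980 μs.
Processing at 4 router(s): 4 × 2.8 ms = 11200 μs.
End-to-end = 93400 μs.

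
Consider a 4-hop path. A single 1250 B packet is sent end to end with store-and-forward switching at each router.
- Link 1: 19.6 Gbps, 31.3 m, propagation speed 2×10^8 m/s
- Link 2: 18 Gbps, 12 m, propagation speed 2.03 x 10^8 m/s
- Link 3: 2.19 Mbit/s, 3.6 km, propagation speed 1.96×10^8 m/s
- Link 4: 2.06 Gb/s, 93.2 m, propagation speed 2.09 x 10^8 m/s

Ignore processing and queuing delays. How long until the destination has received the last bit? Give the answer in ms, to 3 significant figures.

4.59 ms

L = 1250 × 8 = 10000 bits.
Transmission delays (L/R per hop): 0.000510204, 0.000555556, 4.56621, 0.00485437 ms; sum = 4.57213 ms.
Propagation delays (d/s per hop): 0.0001565, 5.91133e-05, 0.0183673, 0.000445933 ms; sum = 0.0190289 ms.
End-to-end = 4.59 ms.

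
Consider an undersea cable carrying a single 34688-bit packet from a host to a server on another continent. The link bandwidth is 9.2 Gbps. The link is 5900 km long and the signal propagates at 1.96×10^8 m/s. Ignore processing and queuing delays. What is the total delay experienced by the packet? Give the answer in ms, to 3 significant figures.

30.1 ms

Transmission delay = L/R = 34688 / 9200000000 = 0.00377043 ms.
Propagation delay = d/s = 5900000 m / 196000000 m/s = 30.102 ms.
Total = 30.1 ms.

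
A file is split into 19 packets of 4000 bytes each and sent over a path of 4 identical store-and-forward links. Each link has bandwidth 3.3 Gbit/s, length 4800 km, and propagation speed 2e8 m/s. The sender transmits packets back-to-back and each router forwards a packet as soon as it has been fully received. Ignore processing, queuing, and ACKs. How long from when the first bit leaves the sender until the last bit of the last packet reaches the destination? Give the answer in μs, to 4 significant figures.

Per-hop transmission t_tx = L/R = 32000/3300000000 = 9.69697 μs.
Per-hop propagation t_prop = 4800000/200000000 = 24000 μs.
Pipeline fill: first packet needs 4·t_tx to clear all hops; remaining 18 packets each add one t_tx.
Total = (4+19-1)·t_tx + 4·t_prop = 22·9.69697 + 4·24000 = 96210 μs.

96210 μs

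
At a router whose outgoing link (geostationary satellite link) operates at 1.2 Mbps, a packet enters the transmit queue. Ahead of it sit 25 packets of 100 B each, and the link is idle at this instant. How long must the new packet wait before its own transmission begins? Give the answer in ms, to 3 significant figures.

16.7 ms

Each queued packet: L/R = 800/1200000 = 0.666667 ms.
25 queued → 16.6667 ms.
Queuing delay = 16.7 ms.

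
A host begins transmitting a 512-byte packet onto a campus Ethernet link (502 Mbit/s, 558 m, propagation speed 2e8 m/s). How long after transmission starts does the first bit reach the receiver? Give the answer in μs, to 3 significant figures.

First bit experiences only propagation delay: d/s = 558/200000000 = 2.79 μs.

2.79 μs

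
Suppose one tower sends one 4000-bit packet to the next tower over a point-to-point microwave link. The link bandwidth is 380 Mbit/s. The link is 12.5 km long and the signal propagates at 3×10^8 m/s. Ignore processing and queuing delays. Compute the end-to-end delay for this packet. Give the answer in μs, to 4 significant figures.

52.19 μs

Transmission delay = L/R = 4000 / 380000000 = 10.5263 μs.
Propagation delay = d/s = 12500 m / 300000000 m/s = 41.6667 μs.
Total = 52.19 μs.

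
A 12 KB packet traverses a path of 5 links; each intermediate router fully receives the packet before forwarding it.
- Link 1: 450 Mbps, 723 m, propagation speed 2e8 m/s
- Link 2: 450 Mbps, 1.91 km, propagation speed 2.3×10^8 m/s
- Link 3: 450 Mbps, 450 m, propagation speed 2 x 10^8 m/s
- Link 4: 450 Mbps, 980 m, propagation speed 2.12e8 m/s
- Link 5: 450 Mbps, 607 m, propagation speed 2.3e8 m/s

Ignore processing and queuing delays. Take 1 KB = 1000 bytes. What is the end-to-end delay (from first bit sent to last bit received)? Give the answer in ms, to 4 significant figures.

1.088 ms

L = 96000 bits.
Transmission delay per hop = L/R = 96000/450000000 = 0.213333 ms; 5 hops → 1.06667 ms.
Propagation delays (d/s per hop): 0.003615, 0.00830435, 0.00225, 0.00462264, 0.00263913 ms; sum = 0.0214311 ms.
End-to-end = 1.088 ms.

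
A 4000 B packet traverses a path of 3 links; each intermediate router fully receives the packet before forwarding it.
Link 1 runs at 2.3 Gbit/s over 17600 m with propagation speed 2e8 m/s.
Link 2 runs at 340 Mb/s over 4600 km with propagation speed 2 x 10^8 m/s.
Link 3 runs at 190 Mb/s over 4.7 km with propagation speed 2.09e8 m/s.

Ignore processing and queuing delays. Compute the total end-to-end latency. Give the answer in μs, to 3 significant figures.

L = 4000 × 8 = 32000 bits.
Transmission delays (L/R per hop): 13.913, 94.1176, 168.421 μs; sum = 276.452 μs.
Propagation delays (d/s per hop): 88, 23000, 22.488 μs; sum = 23110.5 μs.
End-to-end = 23400 μs.

23400 μs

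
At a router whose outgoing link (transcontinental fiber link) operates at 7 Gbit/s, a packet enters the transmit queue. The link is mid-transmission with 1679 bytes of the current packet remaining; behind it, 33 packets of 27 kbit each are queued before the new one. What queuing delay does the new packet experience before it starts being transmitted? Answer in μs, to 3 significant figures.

Each queued packet: L/R = 27000/7000000000 = 3.85714 μs.
33 queued → 127.286 μs.
Plus remaining 13432 bits of current packet: 1.91886 μs.
Queuing delay = 129 μs.

129 μs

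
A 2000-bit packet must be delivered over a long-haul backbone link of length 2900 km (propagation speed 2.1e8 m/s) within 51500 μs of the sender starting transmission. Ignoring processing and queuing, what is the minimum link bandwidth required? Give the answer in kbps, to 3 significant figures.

Propagation delay = 2900000 / 210000000 = 13809.5 μs.
Transmission budget = 51500 − 13809.5 = 37690.5 μs.
R ≥ L / t_tx = 2000 bits / 0.0376905 s = 53.1 kbps.

53.1 kbps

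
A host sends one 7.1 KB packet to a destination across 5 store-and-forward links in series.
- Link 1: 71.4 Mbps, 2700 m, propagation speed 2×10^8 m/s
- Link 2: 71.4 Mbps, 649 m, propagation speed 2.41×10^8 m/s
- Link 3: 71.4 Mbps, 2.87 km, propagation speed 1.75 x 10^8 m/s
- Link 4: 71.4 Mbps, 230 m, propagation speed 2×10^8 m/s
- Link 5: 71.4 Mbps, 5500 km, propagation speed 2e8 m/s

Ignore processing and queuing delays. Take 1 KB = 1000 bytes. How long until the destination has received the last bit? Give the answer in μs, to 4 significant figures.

31510 μs

L = 56800 bits.
Transmission delay per hop = L/R = 56800/71400000 = 795.518 μs; 5 hops → 3977.59 μs.
Propagation delays (d/s per hop): 13.5, 2.69295, 16.4, 1.15, 27500 μs; sum = 27533.7 μs.
End-to-end = 31510 μs.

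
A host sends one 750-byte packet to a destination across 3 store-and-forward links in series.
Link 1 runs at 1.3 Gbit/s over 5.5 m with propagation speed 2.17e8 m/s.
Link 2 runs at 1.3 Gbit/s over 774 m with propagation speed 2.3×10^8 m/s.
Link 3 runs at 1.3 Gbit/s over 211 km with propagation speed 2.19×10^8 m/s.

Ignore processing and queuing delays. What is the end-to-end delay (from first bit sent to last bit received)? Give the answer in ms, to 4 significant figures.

0.9807 ms

L = 750 × 8 = 6000 bits.
Transmission delay per hop = L/R = 6000/1300000000 = 0.00461538 ms; 3 hops → 0.0138462 ms.
Propagation delays (d/s per hop): 2.53456e-05, 0.00336522, 0.96347 ms; sum = 0.966861 ms.
End-to-end = 0.9807 ms.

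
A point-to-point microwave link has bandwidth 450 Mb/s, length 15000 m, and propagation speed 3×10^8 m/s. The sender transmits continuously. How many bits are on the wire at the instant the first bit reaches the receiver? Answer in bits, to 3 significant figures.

22500 bits

Propagation delay = 15000 / 300000000 = 5e-05 s.
BDP = R × t_prop = 450000000 × 5e-05 = 22500 bits.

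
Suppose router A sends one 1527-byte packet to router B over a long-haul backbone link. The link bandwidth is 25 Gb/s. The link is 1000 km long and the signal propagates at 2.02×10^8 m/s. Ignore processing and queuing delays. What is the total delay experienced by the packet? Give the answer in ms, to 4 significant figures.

L = 1527 × 8 = 12216 bits.
Transmission delay = L/R = 12216 / 25000000000 = 0.00048864 ms.
Propagation delay = d/s = 1000000 m / 202000000 m/s = 4.9505 ms.
Total = 4.951 ms.

4.951 ms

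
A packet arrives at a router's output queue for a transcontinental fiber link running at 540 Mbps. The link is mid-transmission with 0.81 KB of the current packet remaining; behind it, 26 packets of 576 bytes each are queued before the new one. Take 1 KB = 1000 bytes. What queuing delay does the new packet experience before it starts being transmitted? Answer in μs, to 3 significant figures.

Each queued packet: L/R = 4608/540000000 = 8.53333 μs.
26 queued → 221.867 μs.
Plus remaining 6480 bits of current packet: 12 μs.
Queuing delay = 234 μs.

234 μs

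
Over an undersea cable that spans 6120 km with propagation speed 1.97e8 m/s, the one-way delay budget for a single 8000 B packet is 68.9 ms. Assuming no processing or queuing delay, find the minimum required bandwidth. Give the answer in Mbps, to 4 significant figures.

L = 64000 bits.
Propagation delay = 6120000 / 197000000 = 31.066 ms.
Transmission budget = 68.9 − 31.066 = 37.834 ms.
R ≥ L / t_tx = 64000 bits / 0.037834 s = 1.692 Mbps.

1.692 Mbps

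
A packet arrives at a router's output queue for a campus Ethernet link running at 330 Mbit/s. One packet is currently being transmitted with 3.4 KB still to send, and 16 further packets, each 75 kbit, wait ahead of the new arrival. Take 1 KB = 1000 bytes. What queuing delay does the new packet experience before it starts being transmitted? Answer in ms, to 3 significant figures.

3.72 ms

Each queued packet: L/R = 75000/330000000 = 0.227273 ms.
16 queued → 3.63636 ms.
Plus remaining 27200 bits of current packet: 0.0824242 ms.
Queuing delay = 3.72 ms.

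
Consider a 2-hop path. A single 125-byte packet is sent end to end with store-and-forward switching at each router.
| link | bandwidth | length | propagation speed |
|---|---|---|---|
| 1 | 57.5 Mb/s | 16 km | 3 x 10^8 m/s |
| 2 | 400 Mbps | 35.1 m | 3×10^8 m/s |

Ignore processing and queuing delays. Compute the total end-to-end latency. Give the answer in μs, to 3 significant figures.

L = 125 × 8 = 1000 bits.
Transmission delays (L/R per hop): 17.3913, 2.5 μs; sum = 19.8913 μs.
Propagation delays (d/s per hop): 53.3333, 0.117 μs; sum = 53.4503 μs.
End-to-end = 73.3 μs.

73.3 μs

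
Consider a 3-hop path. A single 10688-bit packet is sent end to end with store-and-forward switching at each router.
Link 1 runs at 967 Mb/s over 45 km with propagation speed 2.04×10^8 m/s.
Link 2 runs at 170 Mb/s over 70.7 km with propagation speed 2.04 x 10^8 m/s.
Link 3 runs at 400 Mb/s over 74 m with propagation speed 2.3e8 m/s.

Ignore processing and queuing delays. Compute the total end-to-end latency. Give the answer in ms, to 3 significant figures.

0.668 ms

Transmission delays (L/R per hop): 0.0110527, 0.0628706, 0.02672 ms; sum = 0.100643 ms.
Propagation delays (d/s per hop): 0.220588, 0.346569, 0.000321739 ms; sum = 0.567479 ms.
End-to-end = 0.668 ms.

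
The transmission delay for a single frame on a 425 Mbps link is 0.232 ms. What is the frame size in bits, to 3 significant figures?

L = R × t_tx = 425000000 b/s × 0.000232 s = 98600 bits.

98600 bits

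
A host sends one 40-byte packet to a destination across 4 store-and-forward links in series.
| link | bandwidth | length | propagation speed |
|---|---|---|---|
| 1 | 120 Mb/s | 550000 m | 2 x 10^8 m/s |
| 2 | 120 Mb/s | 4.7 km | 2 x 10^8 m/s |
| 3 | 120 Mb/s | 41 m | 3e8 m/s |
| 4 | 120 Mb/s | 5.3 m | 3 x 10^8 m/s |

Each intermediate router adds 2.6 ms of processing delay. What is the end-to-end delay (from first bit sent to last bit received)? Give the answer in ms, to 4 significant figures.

L = 40 × 8 = 320 bits.
Transmission delay per hop = L/R = 320/120000000 = 0.00266667 ms; 4 hops → 0.0106667 ms.
Propagation delays (d/s per hop): 2.75, 0.0235, 0.000136667, 1.76667e-05 ms; sum = 2.77365 ms.
Processing at 3 router(s): 3 × 2.6 ms = 7.8 ms.
End-to-end = 10.58 ms.

10.58 ms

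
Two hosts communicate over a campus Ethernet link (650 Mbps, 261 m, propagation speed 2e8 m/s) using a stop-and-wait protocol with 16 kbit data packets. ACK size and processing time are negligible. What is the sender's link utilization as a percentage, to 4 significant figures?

90.41 %

t_tx = L/R = 16000/650000000 = 2.46154e-05 s.
t_prop = 261/200000000 = 1.305e-06 s; RTT = 2.61e-06 s.
Cycle = t_tx + RTT = 2.72254e-05 s.
Utilization = t_tx / cycle = 2.46154e-05/2.72254e-05 = 90.41 %.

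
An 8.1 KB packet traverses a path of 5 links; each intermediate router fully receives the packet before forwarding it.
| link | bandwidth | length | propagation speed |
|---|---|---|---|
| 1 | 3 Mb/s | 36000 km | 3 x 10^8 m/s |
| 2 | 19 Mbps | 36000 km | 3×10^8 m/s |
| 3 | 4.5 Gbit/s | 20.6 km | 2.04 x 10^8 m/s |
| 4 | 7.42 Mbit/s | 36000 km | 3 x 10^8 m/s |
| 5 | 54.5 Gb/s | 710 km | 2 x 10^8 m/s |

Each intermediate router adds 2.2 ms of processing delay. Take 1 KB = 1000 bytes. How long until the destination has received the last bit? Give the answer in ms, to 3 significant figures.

406 ms

L = 64800 bits.
Transmission delays (L/R per hop): 21.6, 3.41053, 0.0144, 8.73315, 0.00118899 ms; sum = 33.7593 ms.
Propagation delays (d/s per hop): 120, 120, 0.10098, 120, 3.55 ms; sum = 363.651 ms.
Processing at 4 router(s): 4 × 2.2 ms = 8.8 ms.
End-to-end = 406 ms.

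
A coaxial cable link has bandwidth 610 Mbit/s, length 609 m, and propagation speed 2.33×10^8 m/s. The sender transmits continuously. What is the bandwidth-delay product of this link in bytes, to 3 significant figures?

Propagation delay = 609 / 233000000 = 2.61373e-06 s.
BDP = R × t_prop = 610000000 × 2.61373e-06 = 1594.38 bits.
In bytes: 1594.38/8 = 199 bytes.

199 bytes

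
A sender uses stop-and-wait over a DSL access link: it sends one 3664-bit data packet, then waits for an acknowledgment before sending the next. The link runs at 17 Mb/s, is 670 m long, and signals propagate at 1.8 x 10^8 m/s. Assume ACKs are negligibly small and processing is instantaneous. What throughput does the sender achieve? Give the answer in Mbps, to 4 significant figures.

16.43 Mbps

t_tx = L/R = 3664/17000000 = 0.000215529 s.
t_prop = 670/180000000 = 3.72222e-06 s; RTT = 7.44444e-06 s.
Cycle = t_tx + RTT = 0.000222974 s.
Throughput = L / cycle = 3664 / 0.000222974 = 16.43 Mbps.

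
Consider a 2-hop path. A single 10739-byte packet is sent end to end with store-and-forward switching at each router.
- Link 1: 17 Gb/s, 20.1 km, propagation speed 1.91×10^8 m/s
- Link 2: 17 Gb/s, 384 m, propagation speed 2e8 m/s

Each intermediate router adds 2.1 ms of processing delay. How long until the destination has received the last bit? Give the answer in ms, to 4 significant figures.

L = 10739 × 8 = 85912 bits.
Transmission delay per hop = L/R = 85912/17000000000 = 0.00505365 ms; 2 hops → 0.0101073 ms.
Propagation delays (d/s per hop): 0.105236, 0.00192 ms; sum = 0.107156 ms.
Processing at 1 router(s): 1 × 2.1 ms = 2.1 ms.
End-to-end = 2.217 ms.

2.217 ms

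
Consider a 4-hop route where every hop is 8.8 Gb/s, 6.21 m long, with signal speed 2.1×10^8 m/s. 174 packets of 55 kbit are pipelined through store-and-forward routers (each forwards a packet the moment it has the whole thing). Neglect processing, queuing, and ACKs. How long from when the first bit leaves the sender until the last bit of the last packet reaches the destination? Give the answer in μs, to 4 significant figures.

1106 μs

Per-hop transmission t_tx = L/R = 55000/8800000000 = 6.25 μs.
Per-hop propagation t_prop = 6.21/210000000 = 0.0295714 μs.
Pipeline fill: first packet needs 4·t_tx to clear all hops; remaining 173 packets each add one t_tx.
Total = (4+174-1)·t_tx + 4·t_prop = 177·6.25 + 4·0.0295714 = 1106 μs.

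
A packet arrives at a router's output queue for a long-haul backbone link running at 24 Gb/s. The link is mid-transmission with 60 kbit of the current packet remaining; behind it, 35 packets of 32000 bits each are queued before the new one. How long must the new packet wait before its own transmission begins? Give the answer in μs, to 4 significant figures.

Each queued packet: L/R = 32000/24000000000 = 1.33333 μs.
35 queued → 46.6667 μs.
Plus remaining 60000 bits of current packet: 2.5 μs.
Queuing delay = 49.17 μs.

49.17 μs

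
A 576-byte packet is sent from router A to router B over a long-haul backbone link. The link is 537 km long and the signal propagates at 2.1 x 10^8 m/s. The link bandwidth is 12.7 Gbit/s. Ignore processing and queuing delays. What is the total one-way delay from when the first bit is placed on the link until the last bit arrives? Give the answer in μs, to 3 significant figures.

2560 μs

L = 576 × 8 = 4608 bits.
Transmission delay = L/R = 4608 / 12700000000 = 0.362835 μs.
Propagation delay = d/s = 537000 m / 210000000 m/s = 2557.14 μs.
Total = 2560 μs.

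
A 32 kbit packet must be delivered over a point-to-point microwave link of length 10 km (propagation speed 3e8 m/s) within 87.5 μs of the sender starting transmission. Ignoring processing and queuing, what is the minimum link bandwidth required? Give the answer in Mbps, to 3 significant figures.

Propagation delay = 10000 / 300000000 = 33.3333 μs.
Transmission budget = 87.5 − 33.3333 = 54.1667 μs.
R ≥ L / t_tx = 32000 bits / 5.41667e-05 s = 591 Mbps.

591 Mbps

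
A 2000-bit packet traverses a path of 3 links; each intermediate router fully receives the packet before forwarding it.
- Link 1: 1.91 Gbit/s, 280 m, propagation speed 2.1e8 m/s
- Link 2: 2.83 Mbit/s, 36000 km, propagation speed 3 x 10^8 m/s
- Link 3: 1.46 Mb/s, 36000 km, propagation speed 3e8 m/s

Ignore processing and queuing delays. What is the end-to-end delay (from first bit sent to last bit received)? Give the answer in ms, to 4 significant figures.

Transmission delays (L/R per hop): 0.00104712, 0.706714, 1.36986 ms; sum = 2.07762 ms.
Propagation delays (d/s per hop): 0.00133333, 120, 120 ms; sum = 240.001 ms.
End-to-end = 242.1 ms.

242.1 ms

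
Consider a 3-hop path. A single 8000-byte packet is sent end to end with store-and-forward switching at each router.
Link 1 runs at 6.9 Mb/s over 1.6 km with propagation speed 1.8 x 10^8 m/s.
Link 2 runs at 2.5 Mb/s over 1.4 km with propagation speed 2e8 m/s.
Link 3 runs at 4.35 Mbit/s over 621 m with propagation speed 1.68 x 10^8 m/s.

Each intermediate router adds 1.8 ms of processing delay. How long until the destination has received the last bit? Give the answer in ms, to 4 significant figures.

L = 8000 × 8 = 64000 bits.
Transmission delays (L/R per hop): 9.27536, 25.6, 14.7126 ms; sum = 49.588 ms.
Propagation delays (d/s per hop): 0.00888889, 0.007, 0.00369643 ms; sum = 0.0195853 ms.
Processing at 2 router(s): 2 × 1.8 ms = 3.6 ms.
End-to-end = 53.21 ms.

53.21 ms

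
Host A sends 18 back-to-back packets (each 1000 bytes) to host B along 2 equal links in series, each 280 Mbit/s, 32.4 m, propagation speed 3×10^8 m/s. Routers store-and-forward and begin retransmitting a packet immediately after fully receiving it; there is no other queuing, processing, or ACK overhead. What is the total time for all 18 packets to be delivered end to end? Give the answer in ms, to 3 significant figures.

0.543 ms

Per-hop transmission t_tx = L/R = 8000/280000000 = 0.0285714 ms.
Per-hop propagation t_prop = 32.4/300000000 = 0.000108 ms.
Pipeline fill: first packet needs 2·t_tx to clear all hops; remaining 17 packets each add one t_tx.
Total = (2+18-1)·t_tx + 2·t_prop = 19·0.0285714 + 2·0.000108 = 0.543 ms.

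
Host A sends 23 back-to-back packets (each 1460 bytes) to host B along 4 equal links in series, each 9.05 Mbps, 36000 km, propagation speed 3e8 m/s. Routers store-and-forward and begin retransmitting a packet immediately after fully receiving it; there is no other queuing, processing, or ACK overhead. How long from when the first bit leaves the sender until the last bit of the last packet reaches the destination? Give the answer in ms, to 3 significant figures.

Per-hop transmission t_tx = L/R = 11680/9050000 = 1.29061 ms.
Per-hop propagation t_prop = 36000000/300000000 = 120 ms.
Pipeline fill: first packet needs 4·t_tx to clear all hops; remaining 22 packets each add one t_tx.
Total = (4+23-1)·t_tx + 4·t_prop = 26·1.29061 + 4·120 = 514 ms.

514 ms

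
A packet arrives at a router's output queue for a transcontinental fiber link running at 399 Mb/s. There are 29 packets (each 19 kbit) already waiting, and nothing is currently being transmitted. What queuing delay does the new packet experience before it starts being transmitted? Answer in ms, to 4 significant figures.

1.381 ms

Each queued packet: L/R = 19000/399000000 = 0.047619 ms.
29 queued → 1.38095 ms.
Queuing delay = 1.381 ms.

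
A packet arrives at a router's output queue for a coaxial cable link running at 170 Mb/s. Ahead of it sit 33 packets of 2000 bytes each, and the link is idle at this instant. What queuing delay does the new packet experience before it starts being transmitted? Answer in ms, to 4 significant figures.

Each queued packet: L/R = 16000/170000000 = 0.0941176 ms.
33 queued → 3.10588 ms.
Queuing delay = 3.106 ms.

3.106 ms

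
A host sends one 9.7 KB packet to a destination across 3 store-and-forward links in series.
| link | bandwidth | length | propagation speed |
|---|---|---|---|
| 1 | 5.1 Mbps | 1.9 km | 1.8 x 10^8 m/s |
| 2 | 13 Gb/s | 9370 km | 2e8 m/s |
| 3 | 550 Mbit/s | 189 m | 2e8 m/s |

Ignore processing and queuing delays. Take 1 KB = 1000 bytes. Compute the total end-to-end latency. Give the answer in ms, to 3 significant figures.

L = 77600 bits.
Transmission delays (L/R per hop): 15.2157, 0.00596923, 0.141091 ms; sum = 15.3627 ms.
Propagation delays (d/s per hop): 0.0105556, 46.85, 0.000945 ms; sum = 46.8615 ms.
End-to-end = 62.2 ms.

62.2 ms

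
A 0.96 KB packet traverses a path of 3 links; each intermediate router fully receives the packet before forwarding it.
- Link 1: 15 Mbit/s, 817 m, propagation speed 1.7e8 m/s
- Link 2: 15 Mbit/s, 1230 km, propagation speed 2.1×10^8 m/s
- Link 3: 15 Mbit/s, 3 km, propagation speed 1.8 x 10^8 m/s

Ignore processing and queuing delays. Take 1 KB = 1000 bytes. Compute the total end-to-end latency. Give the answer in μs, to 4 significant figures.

L = 7680 bits.
Transmission delay per hop = L/R = 7680/15000000 = 512 μs; 3 hops → 1536 μs.
Propagation delays (d/s per hop): 4.80588, 5857.14, 16.6667 μs; sum = 5878.62 μs.
End-to-end = 7415 μs.

7415 μs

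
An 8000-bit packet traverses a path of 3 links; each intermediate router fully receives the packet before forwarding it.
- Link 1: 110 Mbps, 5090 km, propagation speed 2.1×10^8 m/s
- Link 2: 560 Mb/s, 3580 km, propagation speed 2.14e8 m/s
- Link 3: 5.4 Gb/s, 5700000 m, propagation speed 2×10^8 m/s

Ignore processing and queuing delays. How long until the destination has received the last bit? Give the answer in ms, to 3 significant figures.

69.6 ms

Transmission delays (L/R per hop): 0.0727273, 0.0142857, 0.00148148 ms; sum = 0.0884945 ms.
Propagation delays (d/s per hop): 24.2381, 16.729, 28.5 ms; sum = 69.4671 ms.
End-to-end = 69.6 ms.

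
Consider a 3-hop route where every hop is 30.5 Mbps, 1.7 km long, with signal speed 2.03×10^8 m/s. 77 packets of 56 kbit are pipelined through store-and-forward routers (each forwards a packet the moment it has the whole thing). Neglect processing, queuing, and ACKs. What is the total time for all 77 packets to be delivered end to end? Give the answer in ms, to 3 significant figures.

Per-hop transmission t_tx = L/R = 56000/30500000 = 1.83607 ms.
Per-hop propagation t_prop = 1700/2.03e+08 = 0.00837438 ms.
Pipeline fill: first packet needs 3·t_tx to clear all hops; remaining 76 packets each add one t_tx.
Total = (3+77-1)·t_tx + 3·t_prop = 79·1.83607 + 3·0.00837438 = 145 ms.

145 ms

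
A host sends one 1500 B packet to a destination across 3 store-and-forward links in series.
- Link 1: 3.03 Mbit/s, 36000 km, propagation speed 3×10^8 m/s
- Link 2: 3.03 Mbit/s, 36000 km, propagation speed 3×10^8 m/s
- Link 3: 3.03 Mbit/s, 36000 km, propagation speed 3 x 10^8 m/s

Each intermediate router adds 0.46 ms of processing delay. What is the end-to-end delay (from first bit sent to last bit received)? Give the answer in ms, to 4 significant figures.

L = 1500 × 8 = 12000 bits.
Transmission delay per hop = L/R = 12000/3030000 = 3.9604 ms; 3 hops → 11.8812 ms.
Propagation delays (d/s per hop): 120, 120, 120 ms; sum = 360 ms.
Processing at 2 router(s): 2 × 0.46 ms = 0.92 ms.
End-to-end = 372.8 ms.

372.8 ms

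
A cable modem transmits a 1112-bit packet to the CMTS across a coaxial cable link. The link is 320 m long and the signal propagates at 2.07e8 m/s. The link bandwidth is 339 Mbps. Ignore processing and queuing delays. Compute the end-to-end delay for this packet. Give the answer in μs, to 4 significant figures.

Transmission delay = L/R = 1112 / 339000000 = 3.28024 μs.
Propagation delay = d/s = 320 m / 2.07e+08 m/s = 1.54589 μs.
Total = 4.826 μs.

4.826 μs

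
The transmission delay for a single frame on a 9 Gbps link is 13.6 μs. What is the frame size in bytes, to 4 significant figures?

L = R × t_tx = 9000000000 b/s × 1.36e-05 s = 122400 bits.
In bytes: 122400 / 8 = 15300 bytes.

15300 bytes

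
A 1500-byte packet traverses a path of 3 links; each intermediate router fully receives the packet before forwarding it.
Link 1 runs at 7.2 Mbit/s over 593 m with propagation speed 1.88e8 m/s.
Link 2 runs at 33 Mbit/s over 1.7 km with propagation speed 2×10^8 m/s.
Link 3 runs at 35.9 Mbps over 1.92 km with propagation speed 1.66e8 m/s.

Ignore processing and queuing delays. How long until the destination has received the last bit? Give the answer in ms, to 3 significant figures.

L = 1500 × 8 = 12000 bits.
Transmission delays (L/R per hop): 1.66667, 0.363636, 0.334262 ms; sum = 2.36456 ms.
Propagation delays (d/s per hop): 0.00315426, 0.0085, 0.0115663 ms; sum = 0.0232205 ms.
End-to-end = 2.39 ms.

2.39 ms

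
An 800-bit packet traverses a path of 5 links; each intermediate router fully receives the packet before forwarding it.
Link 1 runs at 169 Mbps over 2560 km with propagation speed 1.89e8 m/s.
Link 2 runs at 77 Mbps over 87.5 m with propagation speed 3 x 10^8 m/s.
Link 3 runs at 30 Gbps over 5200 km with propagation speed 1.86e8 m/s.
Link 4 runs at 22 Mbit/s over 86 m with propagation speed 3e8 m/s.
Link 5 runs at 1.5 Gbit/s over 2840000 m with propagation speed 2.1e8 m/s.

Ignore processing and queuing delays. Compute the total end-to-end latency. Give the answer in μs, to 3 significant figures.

Transmission delays (L/R per hop): 4.73373, 10.3896, 0.0266667, 36.3636, 0.533333 μs; sum = 52.047 μs.
Propagation delays (d/s per hop): 13545, 0.291667, 27957, 0.286667, 13523.8 μs; sum = 55026.4 μs.
End-to-end = 55100 μs.

55100 μs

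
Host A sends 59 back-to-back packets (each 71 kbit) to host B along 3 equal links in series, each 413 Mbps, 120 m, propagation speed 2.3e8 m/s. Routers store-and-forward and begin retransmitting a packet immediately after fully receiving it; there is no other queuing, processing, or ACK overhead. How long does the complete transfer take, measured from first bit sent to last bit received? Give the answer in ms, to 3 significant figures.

Per-hop transmission t_tx = L/R = 71000/413000000 = 0.171913 ms.
Per-hop propagation t_prop = 120/2.3e+08 = 0.000521739 ms.
Pipeline fill: first packet needs 3·t_tx to clear all hops; remaining 58 packets each add one t_tx.
Total = (3+59-1)·t_tx + 3·t_prop = 61·0.171913 + 3·0.000521739 = 10.5 ms.

10.5 ms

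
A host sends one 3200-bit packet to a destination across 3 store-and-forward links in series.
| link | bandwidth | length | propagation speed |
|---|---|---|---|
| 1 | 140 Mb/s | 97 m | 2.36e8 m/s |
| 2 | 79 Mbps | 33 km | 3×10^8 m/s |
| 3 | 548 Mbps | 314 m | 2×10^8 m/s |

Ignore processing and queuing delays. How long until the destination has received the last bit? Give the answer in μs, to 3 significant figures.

181 μs

Transmission delays (L/R per hop): 22.8571, 40.5063, 5.83942 μs; sum = 69.2029 μs.
Propagation delays (d/s per hop): 0.411017, 110, 1.57 μs; sum = 111.981 μs.
End-to-end = 181 μs.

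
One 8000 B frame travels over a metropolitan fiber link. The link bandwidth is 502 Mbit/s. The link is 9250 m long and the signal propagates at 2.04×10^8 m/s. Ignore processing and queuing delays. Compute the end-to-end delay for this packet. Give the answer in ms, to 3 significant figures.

L = 8000 × 8 = 64000 bits.
Transmission delay = L/R = 64000 / 502000000 = 0.12749 ms.
Propagation delay = d/s = 9250 m / 204000000 m/s = 0.0453431 ms.
Total = 0.173 ms.

0.173 ms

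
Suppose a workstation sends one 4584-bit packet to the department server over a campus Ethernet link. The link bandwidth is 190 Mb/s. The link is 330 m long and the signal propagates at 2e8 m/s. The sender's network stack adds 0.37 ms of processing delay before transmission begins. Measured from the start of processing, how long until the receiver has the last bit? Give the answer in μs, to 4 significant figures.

Transmission delay = L/R = 4584 / 190000000 = 24.1263 μs.
Propagation delay = d/s = 330 m / 200000000 m/s = 1.65 μs.
Plus processing delay 0.37 ms = 370 μs.
Total = 395.8 μs.

395.8 μs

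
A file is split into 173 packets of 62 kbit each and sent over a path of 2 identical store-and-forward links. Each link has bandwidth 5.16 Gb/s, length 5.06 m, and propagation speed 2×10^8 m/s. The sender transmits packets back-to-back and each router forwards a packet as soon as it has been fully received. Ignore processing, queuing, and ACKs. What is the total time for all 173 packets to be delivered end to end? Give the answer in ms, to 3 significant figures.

2.09 ms

Per-hop transmission t_tx = L/R = 62000/5160000000 = 0.0120155 ms.
Per-hop propagation t_prop = 5.06/200000000 = 2.53e-05 ms.
Pipeline fill: first packet needs 2·t_tx to clear all hops; remaining 172 packets each add one t_tx.
Total = (2+173-1)·t_tx + 2·t_prop = 174·0.0120155 + 2·2.53e-05 = 2.09 ms.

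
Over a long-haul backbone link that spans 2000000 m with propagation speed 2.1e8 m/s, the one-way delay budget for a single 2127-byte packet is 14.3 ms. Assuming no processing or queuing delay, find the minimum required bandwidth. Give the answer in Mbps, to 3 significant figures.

3.56 Mbps

L = 17016 bits.
Propagation delay = 2000000 / 210000000 = 9.52381 ms.
Transmission budget = 14.3 − 9.52381 = 4.77619 ms.
R ≥ L / t_tx = 17016 bits / 0.00477619 s = 3.56 Mbps.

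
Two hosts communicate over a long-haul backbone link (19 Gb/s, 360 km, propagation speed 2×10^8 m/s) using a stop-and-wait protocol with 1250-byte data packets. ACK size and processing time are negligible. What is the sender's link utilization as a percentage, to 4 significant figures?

t_tx = L/R = 10000/19000000000 = 5.26316e-07 s.
t_prop = 360000/200000000 = 0.0018 s; RTT = 0.0036 s.
Cycle = t_tx + RTT = 0.00360053 s.
Utilization = t_tx / cycle = 5.26316e-07/0.00360053 = 0.01462 %.

0.01462 %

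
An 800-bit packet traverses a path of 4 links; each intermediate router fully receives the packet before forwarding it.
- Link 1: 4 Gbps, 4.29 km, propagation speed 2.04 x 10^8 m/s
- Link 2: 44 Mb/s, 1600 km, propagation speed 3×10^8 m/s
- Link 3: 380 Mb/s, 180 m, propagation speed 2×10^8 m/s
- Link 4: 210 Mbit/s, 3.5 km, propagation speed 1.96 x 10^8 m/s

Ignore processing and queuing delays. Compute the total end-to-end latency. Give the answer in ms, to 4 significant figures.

5.397 ms

Transmission delays (L/R per hop): 0.0002, 0.0181818, 0.00210526, 0.00380952 ms; sum = 0.0242966 ms.
Propagation delays (d/s per hop): 0.0210294, 5.33333, 0.0009, 0.0178571 ms; sum = 5.37312 ms.
End-to-end = 5.397 ms.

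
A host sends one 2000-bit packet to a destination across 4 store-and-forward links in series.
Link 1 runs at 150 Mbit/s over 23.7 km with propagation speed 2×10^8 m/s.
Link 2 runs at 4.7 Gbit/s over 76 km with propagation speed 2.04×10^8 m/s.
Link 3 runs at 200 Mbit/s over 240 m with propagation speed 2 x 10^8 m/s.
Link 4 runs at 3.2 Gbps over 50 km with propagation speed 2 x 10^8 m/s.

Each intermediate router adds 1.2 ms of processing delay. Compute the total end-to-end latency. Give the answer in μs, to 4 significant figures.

4367 μs

Transmission delays (L/R per hop): 13.3333, 0.425532, 10, 0.625 μs; sum = 24.3839 μs.
Propagation delays (d/s per hop): 118.5, 372.549, 1.2, 250 μs; sum = 742.249 μs.
Processing at 3 router(s): 3 × 1.2 ms = 3600 μs.
End-to-end = 4367 μs.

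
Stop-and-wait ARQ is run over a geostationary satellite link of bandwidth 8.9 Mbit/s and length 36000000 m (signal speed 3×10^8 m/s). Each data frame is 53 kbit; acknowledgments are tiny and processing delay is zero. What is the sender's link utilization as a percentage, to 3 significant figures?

2.42 %

t_tx = L/R = 53000/8900000 = 0.00595506 s.
t_prop = 36000000/300000000 = 0.12 s; RTT = 0.24 s.
Cycle = t_tx + RTT = 0.245955 s.
Utilization = t_tx / cycle = 0.00595506/0.245955 = 2.42 %.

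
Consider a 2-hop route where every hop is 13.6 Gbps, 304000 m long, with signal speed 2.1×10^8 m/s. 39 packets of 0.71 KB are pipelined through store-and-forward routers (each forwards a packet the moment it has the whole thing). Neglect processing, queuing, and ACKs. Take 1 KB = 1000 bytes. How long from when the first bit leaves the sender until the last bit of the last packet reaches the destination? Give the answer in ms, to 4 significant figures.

2.912 ms

Per-hop transmission t_tx = L/R = 5680/13600000000 = 0.000417647 ms.
Per-hop propagation t_prop = 304000/210000000 = 1.44762 ms.
Pipeline fill: first packet needs 2·t_tx to clear all hops; remaining 38 packets each add one t_tx.
Total = (2+39-1)·t_tx + 2·t_prop = 40·0.000417647 + 2·1.44762 = 2.912 ms.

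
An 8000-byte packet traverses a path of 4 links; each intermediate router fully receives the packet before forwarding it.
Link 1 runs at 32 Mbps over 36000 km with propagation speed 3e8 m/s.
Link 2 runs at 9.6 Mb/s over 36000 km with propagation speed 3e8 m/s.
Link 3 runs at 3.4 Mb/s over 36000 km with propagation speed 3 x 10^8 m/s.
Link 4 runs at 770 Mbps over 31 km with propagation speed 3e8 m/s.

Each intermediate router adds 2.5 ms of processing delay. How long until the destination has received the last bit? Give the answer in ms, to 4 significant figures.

L = 8000 × 8 = 64000 bits.
Transmission delays (L/R per hop): 2, 6.66667, 18.8235, 0.0831169 ms; sum = 27.5733 ms.
Propagation delays (d/s per hop): 120, 120, 120, 0.103333 ms; sum = 360.103 ms.
Processing at 3 router(s): 3 × 2.5 ms = 7.5 ms.
End-to-end = 395.2 ms.

395.2 ms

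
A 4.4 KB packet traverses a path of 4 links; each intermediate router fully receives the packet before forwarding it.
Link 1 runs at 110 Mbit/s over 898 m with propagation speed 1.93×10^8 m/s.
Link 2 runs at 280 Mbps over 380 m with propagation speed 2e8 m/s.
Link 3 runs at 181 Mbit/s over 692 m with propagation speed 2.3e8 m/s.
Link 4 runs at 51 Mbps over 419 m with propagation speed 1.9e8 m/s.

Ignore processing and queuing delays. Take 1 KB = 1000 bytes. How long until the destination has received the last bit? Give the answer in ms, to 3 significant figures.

L = 35200 bits.
Transmission delays (L/R per hop): 0.32, 0.125714, 0.194475, 0.690196 ms; sum = 1.33039 ms.
Propagation delays (d/s per hop): 0.00465285, 0.0019, 0.0030087, 0.00220526 ms; sum = 0.0117668 ms.
End-to-end = 1.34 ms.

1.34 ms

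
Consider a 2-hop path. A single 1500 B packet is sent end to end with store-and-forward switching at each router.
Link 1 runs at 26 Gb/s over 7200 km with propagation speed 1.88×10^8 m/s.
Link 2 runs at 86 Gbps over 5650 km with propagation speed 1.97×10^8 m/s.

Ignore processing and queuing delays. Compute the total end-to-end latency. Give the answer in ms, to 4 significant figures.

66.98 ms

L = 1500 × 8 = 12000 bits.
Transmission delays (L/R per hop): 0.000461538, 0.000139535 ms; sum = 0.000601073 ms.
Propagation delays (d/s per hop): 38.2979, 28.6802 ms; sum = 66.9781 ms.
End-to-end = 66.98 ms.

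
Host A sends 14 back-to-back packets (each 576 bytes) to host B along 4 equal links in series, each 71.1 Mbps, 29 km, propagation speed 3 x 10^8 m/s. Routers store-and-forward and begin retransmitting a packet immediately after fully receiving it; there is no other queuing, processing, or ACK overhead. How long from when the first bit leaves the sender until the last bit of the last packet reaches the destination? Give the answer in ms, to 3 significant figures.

Per-hop transmission t_tx = L/R = 4608/71100000 = 0.0648101 ms.
Per-hop propagation t_prop = 29000/300000000 = 0.0966667 ms.
Pipeline fill: first packet needs 4·t_tx to clear all hops; remaining 13 packets each add one t_tx.
Total = (4+14-1)·t_tx + 4·t_prop = 17·0.0648101 + 4·0.0966667 = 1.49 ms.

1.49 ms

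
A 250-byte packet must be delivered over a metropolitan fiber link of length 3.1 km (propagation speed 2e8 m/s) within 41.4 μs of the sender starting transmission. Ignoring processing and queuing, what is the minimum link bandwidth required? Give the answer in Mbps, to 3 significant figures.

L = 2000 bits.
Propagation delay = 3100 / 200000000 = 15.5 μs.
Transmission budget = 41.4 − 15.5 = 25.9 μs.
R ≥ L / t_tx = 2000 bits / 2.59e-05 s = 77.2 Mbps.

77.2 Mbps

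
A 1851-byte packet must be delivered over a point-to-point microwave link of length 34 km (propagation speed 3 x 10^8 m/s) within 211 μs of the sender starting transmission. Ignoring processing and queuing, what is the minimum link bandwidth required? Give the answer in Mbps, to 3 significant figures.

L = 14808 bits.
Propagation delay = 34000 / 300000000 = 113.333 μs.
Transmission budget = 211 − 113.333 = 97.6667 μs.
R ≥ L / t_tx = 14808 bits / 9.76667e-05 s = 152 Mbps.

152 Mbps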